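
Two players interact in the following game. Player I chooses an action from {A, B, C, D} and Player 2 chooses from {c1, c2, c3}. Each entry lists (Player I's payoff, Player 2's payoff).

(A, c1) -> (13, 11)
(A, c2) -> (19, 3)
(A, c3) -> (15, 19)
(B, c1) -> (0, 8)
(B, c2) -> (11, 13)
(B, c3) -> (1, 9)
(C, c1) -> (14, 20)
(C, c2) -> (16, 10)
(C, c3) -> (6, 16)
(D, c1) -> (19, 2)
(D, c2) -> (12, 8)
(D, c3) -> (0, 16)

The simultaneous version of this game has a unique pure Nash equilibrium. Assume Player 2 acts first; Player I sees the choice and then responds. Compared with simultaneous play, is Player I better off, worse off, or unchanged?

Solve by backward induction (Player 2 leads).
- c1: Player I compares 13, 0, 14, 19 and picks D; Player 2 would get 2.
- c2: Player I compares 19, 11, 16, 12 and picks A; Player 2 would get 3.
- c3: Player I compares 15, 1, 6, 0 and picks A; Player 2 would get 19.
Among 2, 3, 19, the best is 19 at c3. Subgame-perfect outcome: (A, c3) with payoffs (15, 19).
For the simultaneous game, intersect best replies.
Player I's best replies: c1→D; c2→A; c3→A.
Player 2's best replies: A→c3; B→c2; C→c1; D→c3.
The unique mutual best reply is (A, c3), giving (15, 19).
Player I earns 15 sequentially versus 15 at the Nash outcome: unchanged.

unchanged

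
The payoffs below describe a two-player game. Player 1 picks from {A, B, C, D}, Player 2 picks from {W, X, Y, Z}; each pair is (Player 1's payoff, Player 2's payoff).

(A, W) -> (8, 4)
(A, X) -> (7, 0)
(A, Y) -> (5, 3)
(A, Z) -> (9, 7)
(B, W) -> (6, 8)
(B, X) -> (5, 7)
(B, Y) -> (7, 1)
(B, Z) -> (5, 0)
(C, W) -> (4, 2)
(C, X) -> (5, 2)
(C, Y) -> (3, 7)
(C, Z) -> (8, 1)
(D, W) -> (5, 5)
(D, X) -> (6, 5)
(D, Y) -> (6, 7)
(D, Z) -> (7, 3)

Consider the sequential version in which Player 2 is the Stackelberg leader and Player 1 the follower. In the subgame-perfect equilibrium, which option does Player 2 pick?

Z

Player 1 best-responds to each possible Player 2 move:
- W → Player 1 plays A (best of 8, 6, 4, 5); Player 2 gets 4.
- X → Player 1 plays A (best of 7, 5, 5, 6); Player 2 gets 0.
- Y → Player 1 plays B (best of 5, 7, 3, 6); Player 2 gets 1.
- Z → Player 1 plays A (best of 9, 5, 8, 7); Player 2 gets 7.
Maximizing over 4, 0, 1, 7, Player 2 chooses Z. Subgame-perfect outcome: (A, Z) with payoffs (9, 7).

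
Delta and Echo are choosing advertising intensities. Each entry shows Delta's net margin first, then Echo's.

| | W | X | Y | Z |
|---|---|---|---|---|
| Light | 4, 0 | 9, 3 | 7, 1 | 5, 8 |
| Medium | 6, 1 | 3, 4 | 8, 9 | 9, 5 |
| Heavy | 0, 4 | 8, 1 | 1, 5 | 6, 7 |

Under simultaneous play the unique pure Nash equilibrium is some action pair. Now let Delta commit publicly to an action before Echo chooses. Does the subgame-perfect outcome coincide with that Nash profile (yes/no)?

Echo best-responds to each possible Delta move:
- Light → Echo plays Z (best of 0, 3, 1, 8); Delta gets 5.
- Medium → Echo plays Y (best of 1, 4, 9, 5); Delta gets 8.
- Heavy → Echo plays Z (best of 4, 1, 5, 7); Delta gets 6.
Maximizing over 5, 8, 6, Delta chooses Medium. Subgame-perfect outcome: (Medium, Y) with payoffs (8, 9).
For the simultaneous game, intersect best replies.
Delta's best replies: W→Medium; X→Light; Y→Medium; Z→Medium.
Echo's best replies: Light→Z; Medium→Y; Heavy→Z.
The unique mutual best reply is (Medium, Y), giving (8, 9).
Sequential outcome (Medium, Y) coincides with the Nash profile (Medium, Y).

yes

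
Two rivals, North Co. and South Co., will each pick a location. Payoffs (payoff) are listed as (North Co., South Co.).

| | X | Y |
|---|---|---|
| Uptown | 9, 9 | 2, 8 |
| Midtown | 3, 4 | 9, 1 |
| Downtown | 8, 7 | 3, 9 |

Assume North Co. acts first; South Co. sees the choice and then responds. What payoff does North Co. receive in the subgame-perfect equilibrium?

Solve by backward induction (North Co. leads).
- Uptown: South Co. compares 9, 8 and picks X; North Co. would get 9.
- Midtown: South Co. compares 4, 1 and picks X; North Co. would get 3.
- Downtown: South Co. compares 7, 9 and picks Y; North Co. would get 3.
Maximizing over 9, 3, 3, North Co. chooses Uptown. Subgame-perfect outcome: (Uptown, X) with payoffs (9, 9).

9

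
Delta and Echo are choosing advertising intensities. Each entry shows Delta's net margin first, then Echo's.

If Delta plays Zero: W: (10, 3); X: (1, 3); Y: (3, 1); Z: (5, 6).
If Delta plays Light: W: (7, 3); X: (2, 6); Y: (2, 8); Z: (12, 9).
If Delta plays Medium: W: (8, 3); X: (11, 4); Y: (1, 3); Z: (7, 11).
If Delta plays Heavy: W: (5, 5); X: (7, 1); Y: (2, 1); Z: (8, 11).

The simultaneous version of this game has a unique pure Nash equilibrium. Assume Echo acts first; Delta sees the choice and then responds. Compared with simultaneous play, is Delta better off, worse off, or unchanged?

unchanged

Backward induction with Echo moving first.
- W: Delta compares 10, 7, 8, 5 and picks Zero; Echo would get 3.
- X: Delta compares 1, 2, 11, 7 and picks Medium; Echo would get 4.
- Y: Delta compares 3, 2, 1, 2 and picks Zero; Echo would get 1.
- Z: Delta compares 5, 12, 7, 8 and picks Light; Echo would get 9.
Among 3, 4, 1, 9, the best is 9 at Z. Subgame-perfect outcome: (Light, Z) with payoffs (12, 9).
Now find the simultaneous Nash equilibrium.
Delta's best replies: W→Zero; X→Medium; Y→Zero; Z→Light.
Echo's best replies: Zero→Z; Light→Z; Medium→Z; Heavy→Z.
Only (Light, Z) has each player best-responding; Nash payoffs (12, 9).
Delta earns 12 sequentially versus 12 at the Nash outcome: unchanged.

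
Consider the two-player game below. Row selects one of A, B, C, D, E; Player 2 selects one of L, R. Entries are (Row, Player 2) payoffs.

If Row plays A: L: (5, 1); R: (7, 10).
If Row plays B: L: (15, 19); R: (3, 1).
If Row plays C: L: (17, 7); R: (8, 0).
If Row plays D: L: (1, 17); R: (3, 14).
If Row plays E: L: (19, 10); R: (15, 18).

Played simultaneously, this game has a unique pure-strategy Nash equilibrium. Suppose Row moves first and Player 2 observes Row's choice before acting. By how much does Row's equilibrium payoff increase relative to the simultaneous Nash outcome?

Solve by backward induction (Row leads).
- A: BR = R, leader payoff 7.
- B: BR = L, leader payoff 15.
- C: BR = L, leader payoff 17.
- D: BR = L, leader payoff 1.
- E: BR = R, leader payoff 15.
Among 7, 15, 17, 1, 15, the best is 17 at C. Subgame-perfect outcome: (C, L) with payoffs (17, 7).
Now find the simultaneous Nash equilibrium.
Row's best replies: L→E; R→E.
Player 2's best replies: A→R; B→L; C→L; D→L; E→R.
The unique mutual best reply is (E, R), giving (15, 18).
Row's commitment gain: 17 − 15 = 2.

2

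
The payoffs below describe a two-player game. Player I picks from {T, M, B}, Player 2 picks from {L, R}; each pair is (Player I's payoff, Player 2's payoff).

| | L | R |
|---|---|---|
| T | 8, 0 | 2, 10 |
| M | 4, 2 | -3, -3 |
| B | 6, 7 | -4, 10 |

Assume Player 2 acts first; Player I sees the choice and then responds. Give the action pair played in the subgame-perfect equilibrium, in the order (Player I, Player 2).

(T, R)

Player I best-responds to each possible Player 2 move:
- L: Player I compares 8, 4, 6 and picks T; Player 2 would get 0.
- R: Player I compares 2, -3, -4 and picks T; Player 2 would get 10.
Player 2's induced payoffs are 0, 10, so Player 2 commits to R. Subgame-perfect outcome: (T, R) with payoffs (2, 10).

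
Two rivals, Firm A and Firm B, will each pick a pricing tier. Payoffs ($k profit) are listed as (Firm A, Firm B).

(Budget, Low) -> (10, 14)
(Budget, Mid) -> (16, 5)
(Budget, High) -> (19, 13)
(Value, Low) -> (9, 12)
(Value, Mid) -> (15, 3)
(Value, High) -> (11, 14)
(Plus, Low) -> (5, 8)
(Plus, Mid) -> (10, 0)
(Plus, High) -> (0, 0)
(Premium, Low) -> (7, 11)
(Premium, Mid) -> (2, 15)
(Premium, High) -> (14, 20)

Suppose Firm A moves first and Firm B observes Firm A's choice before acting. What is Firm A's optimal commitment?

Premium

Firm B best-responds to each possible Firm A move:
- Budget → Firm B plays Low (best of 14, 5, 13); Firm A gets 10.
- Value → Firm B plays High (best of 12, 3, 14); Firm A gets 11.
- Plus → Firm B plays Low (best of 8, 0, 0); Firm A gets 5.
- Premium → Firm B plays High (best of 11, 15, 20); Firm A gets 14.
Among 10, 11, 5, 14, the best is 14 at Premium. Subgame-perfect outcome: (Premium, High) with payoffs (14, 20).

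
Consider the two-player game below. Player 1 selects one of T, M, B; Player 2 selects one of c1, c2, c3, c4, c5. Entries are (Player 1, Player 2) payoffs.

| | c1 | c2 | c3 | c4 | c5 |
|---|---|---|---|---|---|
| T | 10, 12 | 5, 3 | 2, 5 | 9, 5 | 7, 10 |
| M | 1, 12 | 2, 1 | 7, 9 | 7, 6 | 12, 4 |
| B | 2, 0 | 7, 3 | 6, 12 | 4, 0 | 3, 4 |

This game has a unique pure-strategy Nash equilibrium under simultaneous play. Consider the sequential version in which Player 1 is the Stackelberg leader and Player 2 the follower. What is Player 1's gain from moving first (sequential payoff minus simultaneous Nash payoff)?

Work backward from Player 2's decision.
- T: Player 2 compares 12, 3, 5, 5, 10 and picks c1; Player 1 would get 10.
- M: Player 2 compares 12, 1, 9, 6, 4 and picks c1; Player 1 would get 1.
- B: Player 2 compares 0, 3, 12, 0, 4 and picks c3; Player 1 would get 6.
Among 10, 1, 6, the best is 10 at T. Subgame-perfect outcome: (T, c1) with payoffs (10, 12).
Now find the simultaneous Nash equilibrium.
Player 1's best replies: c1→T; c2→B; c3→M; c4→T; c5→M.
Player 2's best replies: T→c1; M→c1; B→c3.
Only (T, c1) has each player best-responding; Nash payoffs (10, 12).
Player 1's commitment gain: 10 − 10 = 0.

0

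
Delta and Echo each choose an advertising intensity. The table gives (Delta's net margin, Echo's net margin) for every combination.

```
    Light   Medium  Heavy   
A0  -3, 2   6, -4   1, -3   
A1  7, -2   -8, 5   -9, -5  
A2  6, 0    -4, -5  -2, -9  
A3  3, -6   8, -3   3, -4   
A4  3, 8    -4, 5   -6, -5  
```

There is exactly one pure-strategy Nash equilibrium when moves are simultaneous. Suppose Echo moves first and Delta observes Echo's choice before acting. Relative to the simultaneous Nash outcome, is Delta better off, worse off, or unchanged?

Solve by backward induction (Echo leads).
- Light: Delta compares -3, 7, 6, 3, 3 and picks A1; Echo would get -2.
- Medium: Delta compares 6, -8, -4, 8, -4 and picks A3; Echo would get -3.
- Heavy: Delta compares 1, -9, -2, 3, -6 and picks A3; Echo would get -4.
Echo's induced payoffs are -2, -3, -4, so Echo commits to Light. Subgame-perfect outcome: (A1, Light) with payoffs (7, -2).
Now find the simultaneous Nash equilibrium.
Delta's best replies: Light→A1; Medium→A3; Heavy→A3.
Echo's best replies: A0→Light; A1→Medium; A2→Light; A3→Medium; A4→Light.
Only (A3, Medium) has each player best-responding; Nash payoffs (8, -3).
Delta earns 7 sequentially versus 8 at the Nash outcome: worse off.

worse off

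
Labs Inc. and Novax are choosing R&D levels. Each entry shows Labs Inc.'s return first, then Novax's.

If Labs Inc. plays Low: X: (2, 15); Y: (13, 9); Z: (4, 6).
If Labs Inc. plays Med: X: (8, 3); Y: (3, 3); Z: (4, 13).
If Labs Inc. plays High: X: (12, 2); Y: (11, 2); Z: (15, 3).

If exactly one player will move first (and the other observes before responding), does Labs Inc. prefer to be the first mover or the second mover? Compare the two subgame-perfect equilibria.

If Labs Inc. leads: Novax's best replies are Low→X, Med→Z, High→Z; Labs Inc.'s induced payoffs 2, 4, 15; outcome (High, Z), payoffs (15, 3).
If Novax leads: Labs Inc.'s best replies are X→High, Y→Low, Z→High; Novax's induced payoffs 2, 9, 3; outcome (Low, Y), payoffs (13, 9).
Labs Inc. gets 15 moving first and 13 moving second, so Labs Inc. prefers to move first.

first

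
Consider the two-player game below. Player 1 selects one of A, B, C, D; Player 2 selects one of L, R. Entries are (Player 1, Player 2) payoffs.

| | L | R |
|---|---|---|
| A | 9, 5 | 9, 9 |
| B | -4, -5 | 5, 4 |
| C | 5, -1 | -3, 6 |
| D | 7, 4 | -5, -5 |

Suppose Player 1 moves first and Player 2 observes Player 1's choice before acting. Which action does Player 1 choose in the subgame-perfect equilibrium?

Backward induction with Player 1 moving first.
- A: BR = R, leader payoff 9.
- B: BR = R, leader payoff 5.
- C: BR = R, leader payoff -3.
- D: BR = L, leader payoff 7.
Maximizing over 9, 5, -3, 7, Player 1 chooses A. Subgame-perfect outcome: (A, R) with payoffs (9, 9).

A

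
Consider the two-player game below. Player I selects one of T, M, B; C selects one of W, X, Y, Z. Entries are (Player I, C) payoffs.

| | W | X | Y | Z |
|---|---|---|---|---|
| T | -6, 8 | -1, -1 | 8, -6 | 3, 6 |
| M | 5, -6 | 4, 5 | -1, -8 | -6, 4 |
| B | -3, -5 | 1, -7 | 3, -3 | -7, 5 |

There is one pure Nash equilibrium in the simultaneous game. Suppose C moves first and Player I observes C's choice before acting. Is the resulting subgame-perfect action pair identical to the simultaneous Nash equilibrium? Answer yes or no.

Backward induction with C moving first.
- W: Player I compares -6, 5, -3 and picks M; C would get -6.
- X: Player I compares -1, 4, 1 and picks M; C would get 5.
- Y: Player I compares 8, -1, 3 and picks T; C would get -6.
- Z: Player I compares 3, -6, -7 and picks T; C would get 6.
C's induced payoffs are -6, 5, -6, 6, so C commits to Z. Subgame-perfect outcome: (T, Z) with payoffs (3, 6).
Now find the simultaneous Nash equilibrium.
Player I's best replies: W→M; X→M; Y→T; Z→T.
C's best replies: T→W; M→X; B→Z.
Only (M, X) has each player best-responding; Nash payoffs (4, 5).
Sequential outcome (T, Z) differs from the Nash profile (M, X).

no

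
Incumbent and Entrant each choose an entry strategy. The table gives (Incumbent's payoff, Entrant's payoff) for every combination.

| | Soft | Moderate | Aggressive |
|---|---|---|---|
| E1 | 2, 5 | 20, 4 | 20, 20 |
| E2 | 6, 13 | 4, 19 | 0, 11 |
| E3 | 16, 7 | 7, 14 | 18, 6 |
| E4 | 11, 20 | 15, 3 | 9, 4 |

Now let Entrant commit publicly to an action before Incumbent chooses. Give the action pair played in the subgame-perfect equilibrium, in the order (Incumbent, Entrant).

(E1, Aggressive)

Work backward from Incumbent's decision.
- Soft: BR = E3, leader payoff 7.
- Moderate: BR = E1, leader payoff 4.
- Aggressive: BR = E1, leader payoff 20.
Maximizing over 7, 4, 20, Entrant chooses Aggressive. Subgame-perfect outcome: (E1, Aggressive) with payoffs (20, 20).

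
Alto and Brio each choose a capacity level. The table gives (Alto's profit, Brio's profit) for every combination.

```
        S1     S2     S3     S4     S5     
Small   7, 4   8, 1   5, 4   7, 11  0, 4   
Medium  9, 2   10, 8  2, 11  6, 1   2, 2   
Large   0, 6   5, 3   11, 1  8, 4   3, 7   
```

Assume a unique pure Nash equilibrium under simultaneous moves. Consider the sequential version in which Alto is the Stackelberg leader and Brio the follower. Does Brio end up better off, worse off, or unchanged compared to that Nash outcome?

Backward induction with Alto moving first.
- Small: Brio compares 4, 1, 4, 11, 4 and picks S4; Alto would get 7.
- Medium: Brio compares 2, 8, 11, 1, 2 and picks S3; Alto would get 2.
- Large: Brio compares 6, 3, 1, 4, 7 and picks S5; Alto would get 3.
Maximizing over 7, 2, 3, Alto chooses Small. Subgame-perfect outcome: (Small, S4) with payoffs (7, 11).
For the simultaneous game, intersect best replies.
Alto's best replies: S1→Medium; S2→Medium; S3→Large; S4→Large; S5→Large.
Brio's best replies: Small→S4; Medium→S3; Large→S5.
Only (Large, S5) has each player best-responding; Nash payoffs (3, 7).
Brio earns 11 sequentially versus 7 at the Nash outcome: better off.

better off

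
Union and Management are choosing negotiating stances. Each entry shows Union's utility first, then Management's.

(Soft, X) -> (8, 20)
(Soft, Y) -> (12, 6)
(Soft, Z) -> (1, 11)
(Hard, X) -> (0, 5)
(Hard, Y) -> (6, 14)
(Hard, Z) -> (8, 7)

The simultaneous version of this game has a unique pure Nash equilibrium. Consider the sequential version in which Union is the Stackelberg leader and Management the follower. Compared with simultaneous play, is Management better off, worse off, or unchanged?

Backward induction with Union moving first.
- Soft → Management plays X (best of 20, 6, 11); Union gets 8.
- Hard → Management plays Y (best of 5, 14, 7); Union gets 6.
Maximizing over 8, 6, Union chooses Soft. Subgame-perfect outcome: (Soft, X) with payoffs (8, 20).
Under simultaneous play:
Union's best replies: X→Soft; Y→Soft; Z→Hard.
Management's best replies: Soft→X; Hard→Y.
Only (Soft, X) has each player best-responding; Nash payoffs (8, 20).
Management earns 20 sequentially versus 20 at the Nash outcome: unchanged.

unchanged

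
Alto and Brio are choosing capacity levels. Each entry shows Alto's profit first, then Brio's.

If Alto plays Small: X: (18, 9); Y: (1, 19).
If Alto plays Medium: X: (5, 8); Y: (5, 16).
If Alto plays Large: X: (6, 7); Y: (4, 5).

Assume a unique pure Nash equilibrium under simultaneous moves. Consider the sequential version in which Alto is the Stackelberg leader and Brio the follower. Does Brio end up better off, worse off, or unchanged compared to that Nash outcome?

Backward induction with Alto moving first.
- Small: BR = Y, leader payoff 1.
- Medium: BR = Y, leader payoff 5.
- Large: BR = X, leader payoff 6.
Alto's induced payoffs are 1, 5, 6, so Alto commits to Large. Subgame-perfect outcome: (Large, X) with payoffs (6, 7).
For the simultaneous game, intersect best replies.
Alto's best replies: X→Small; Y→Medium.
Brio's best replies: Small→Y; Medium→Y; Large→X.
Only (Medium, Y) has each player best-responding; Nash payoffs (5, 16).
Brio earns 7 sequentially versus 16 at the Nash outcome: worse off.

worse off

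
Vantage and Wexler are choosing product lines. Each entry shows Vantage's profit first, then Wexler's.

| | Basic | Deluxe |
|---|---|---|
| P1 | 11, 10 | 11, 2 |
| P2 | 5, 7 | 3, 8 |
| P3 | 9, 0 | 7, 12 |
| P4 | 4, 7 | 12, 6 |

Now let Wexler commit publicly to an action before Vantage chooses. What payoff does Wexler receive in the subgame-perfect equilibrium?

10

Backward induction with Wexler moving first.
- Basic: BR = P1, leader payoff 10.
- Deluxe: BR = P4, leader payoff 6.
Maximizing over 10, 6, Wexler chooses Basic. Subgame-perfect outcome: (P1, Basic) with payoffs (11, 10).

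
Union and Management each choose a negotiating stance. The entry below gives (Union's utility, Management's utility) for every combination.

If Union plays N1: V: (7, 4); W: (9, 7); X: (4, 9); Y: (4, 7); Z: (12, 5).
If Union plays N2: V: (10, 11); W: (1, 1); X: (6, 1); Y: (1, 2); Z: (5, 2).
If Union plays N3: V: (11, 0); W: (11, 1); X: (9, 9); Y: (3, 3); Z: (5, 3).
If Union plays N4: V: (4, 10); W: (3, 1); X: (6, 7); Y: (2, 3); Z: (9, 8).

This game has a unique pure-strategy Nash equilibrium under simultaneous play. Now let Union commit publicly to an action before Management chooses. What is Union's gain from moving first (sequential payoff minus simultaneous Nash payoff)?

1

Solve by backward induction (Union leads).
- N1: BR = X, leader payoff 4.
- N2: BR = V, leader payoff 10.
- N3: BR = X, leader payoff 9.
- N4: BR = V, leader payoff 4.
Among 4, 10, 9, 4, the best is 10 at N2. Subgame-perfect outcome: (N2, V) with payoffs (10, 11).
For the simultaneous game, intersect best replies.
Union's best replies: V→N3; W→N3; X→N3; Y→N1; Z→N1.
Management's best replies: N1→X; N2→V; N3→X; N4→V.
The unique mutual best reply is (N3, X), giving (9, 9).
Union's commitment gain: 10 − 9 = 1.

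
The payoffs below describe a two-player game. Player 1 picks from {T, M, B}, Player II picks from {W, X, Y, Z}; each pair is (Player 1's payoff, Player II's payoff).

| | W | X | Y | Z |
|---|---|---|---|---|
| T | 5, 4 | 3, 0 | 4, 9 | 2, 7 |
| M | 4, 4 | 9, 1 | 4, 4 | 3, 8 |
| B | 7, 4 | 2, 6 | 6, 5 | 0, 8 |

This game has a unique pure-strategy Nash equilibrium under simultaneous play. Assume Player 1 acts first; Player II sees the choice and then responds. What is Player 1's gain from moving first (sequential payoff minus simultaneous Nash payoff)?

Player II best-responds to each possible Player 1 move:
- T: Player II compares 4, 0, 9, 7 and picks Y; Player 1 would get 4.
- M: Player II compares 4, 1, 4, 8 and picks Z; Player 1 would get 3.
- B: Player II compares 4, 6, 5, 8 and picks Z; Player 1 would get 0.
Player 1's induced payoffs are 4, 3, 0, so Player 1 commits to T. Subgame-perfect outcome: (T, Y) with payoffs (4, 9).
Now find the simultaneous Nash equilibrium.
Player 1's best replies: W→B; X→M; Y→B; Z→M.
Player II's best replies: T→Y; M→Z; B→Z.
The unique mutual best reply is (M, Z), giving (3, 8).
Player 1's commitment gain: 4 − 3 = 1.

1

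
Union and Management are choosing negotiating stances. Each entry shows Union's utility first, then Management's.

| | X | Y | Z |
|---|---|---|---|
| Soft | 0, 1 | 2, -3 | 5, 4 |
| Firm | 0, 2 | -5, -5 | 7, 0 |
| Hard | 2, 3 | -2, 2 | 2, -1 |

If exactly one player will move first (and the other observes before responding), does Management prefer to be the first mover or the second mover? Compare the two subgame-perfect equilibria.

second

If Union leads: Management's best replies are Soft→Z, Firm→X, Hard→X; Union's induced payoffs 5, 0, 2; outcome (Soft, Z), payoffs (5, 4).
If Management leads: Union's best replies are X→Hard, Y→Soft, Z→Firm; Management's induced payoffs 3, -3, 0; outcome (Hard, X), payoffs (2, 3).
Management gets 3 moving first and 4 moving second, so Management prefers to move second.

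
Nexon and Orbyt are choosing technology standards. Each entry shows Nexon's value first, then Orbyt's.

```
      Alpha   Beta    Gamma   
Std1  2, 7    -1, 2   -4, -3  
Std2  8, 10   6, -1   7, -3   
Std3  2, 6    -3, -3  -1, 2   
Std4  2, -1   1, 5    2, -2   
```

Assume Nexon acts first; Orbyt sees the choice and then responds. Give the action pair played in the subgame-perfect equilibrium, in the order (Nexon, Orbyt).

Work backward from Orbyt's decision.
- Std1 → Orbyt plays Alpha (best of 7, 2, -3); Nexon gets 2.
- Std2 → Orbyt plays Alpha (best of 10, -1, -3); Nexon gets 8.
- Std3 → Orbyt plays Alpha (best of 6, -3, 2); Nexon gets 2.
- Std4 → Orbyt plays Beta (best of -1, 5, -2); Nexon gets 1.
Maximizing over 2, 8, 2, 1, Nexon chooses Std2. Subgame-perfect outcome: (Std2, Alpha) with payoffs (8, 10).

(Std2, Alpha)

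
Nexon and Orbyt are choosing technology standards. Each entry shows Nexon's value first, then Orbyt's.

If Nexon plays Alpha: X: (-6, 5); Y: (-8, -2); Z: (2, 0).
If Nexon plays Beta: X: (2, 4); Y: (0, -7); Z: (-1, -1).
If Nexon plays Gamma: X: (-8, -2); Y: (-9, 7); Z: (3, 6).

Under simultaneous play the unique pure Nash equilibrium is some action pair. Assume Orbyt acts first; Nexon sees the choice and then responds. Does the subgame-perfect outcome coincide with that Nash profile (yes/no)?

Work backward from Nexon's decision.
- X: BR = Beta, leader payoff 4.
- Y: BR = Beta, leader payoff -7.
- Z: BR = Gamma, leader payoff 6.
Maximizing over 4, -7, 6, Orbyt chooses Z. Subgame-perfect outcome: (Gamma, Z) with payoffs (3, 6).
For the simultaneous game, intersect best replies.
Nexon's best replies: X→Beta; Y→Beta; Z→Gamma.
Orbyt's best replies: Alpha→X; Beta→X; Gamma→Y.
Only (Beta, X) has each player best-responding; Nash payoffs (2, 4).
Sequential outcome (Gamma, Z) differs from the Nash profile (Beta, X).

no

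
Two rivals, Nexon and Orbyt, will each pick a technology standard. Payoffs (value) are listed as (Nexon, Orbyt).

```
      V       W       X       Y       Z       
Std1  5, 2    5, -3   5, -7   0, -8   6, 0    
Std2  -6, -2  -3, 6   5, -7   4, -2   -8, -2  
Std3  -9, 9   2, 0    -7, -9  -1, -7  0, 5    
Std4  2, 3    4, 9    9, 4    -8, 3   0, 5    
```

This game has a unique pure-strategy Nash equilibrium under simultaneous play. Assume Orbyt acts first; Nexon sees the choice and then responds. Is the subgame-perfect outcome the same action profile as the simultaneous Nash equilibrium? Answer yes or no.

no

Work backward from Nexon's decision.
- V: Nexon compares 5, -6, -9, 2 and picks Std1; Orbyt would get 2.
- W: Nexon compares 5, -3, 2, 4 and picks Std1; Orbyt would get -3.
- X: Nexon compares 5, 5, -7, 9 and picks Std4; Orbyt would get 4.
- Y: Nexon compares 0, 4, -1, -8 and picks Std2; Orbyt would get -2.
- Z: Nexon compares 6, -8, 0, 0 and picks Std1; Orbyt would get 0.
Maximizing over 2, -3, 4, -2, 0, Orbyt chooses X. Subgame-perfect outcome: (Std4, X) with payoffs (9, 4).
Now find the simultaneous Nash equilibrium.
Nexon's best replies: V→Std1; W→Std1; X→Std4; Y→Std2; Z→Std1.
Orbyt's best replies: Std1→V; Std2→W; Std3→V; Std4→W.
Only (Std1, V) has each player best-responding; Nash payoffs (5, 2).
Sequential outcome (Std4, X) differs from the Nash profile (Std1, V).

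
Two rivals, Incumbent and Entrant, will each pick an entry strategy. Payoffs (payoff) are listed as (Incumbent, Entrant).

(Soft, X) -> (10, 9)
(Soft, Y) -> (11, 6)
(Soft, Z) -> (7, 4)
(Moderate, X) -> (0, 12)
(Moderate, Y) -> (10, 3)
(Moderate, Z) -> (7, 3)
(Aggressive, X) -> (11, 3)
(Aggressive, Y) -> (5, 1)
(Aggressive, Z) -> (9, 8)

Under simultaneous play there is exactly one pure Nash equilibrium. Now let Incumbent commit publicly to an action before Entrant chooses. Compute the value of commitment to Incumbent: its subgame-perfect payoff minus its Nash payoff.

Backward induction with Incumbent moving first.
- Soft → Entrant plays X (best of 9, 6, 4); Incumbent gets 10.
- Moderate → Entrant plays X (best of 12, 3, 3); Incumbent gets 0.
- Aggressive → Entrant plays Z (best of 3, 1, 8); Incumbent gets 9.
Incumbent's induced payoffs are 10, 0, 9, so Incumbent commits to Soft. Subgame-perfect outcome: (Soft, X) with payoffs (10, 9).
Now find the simultaneous Nash equilibrium.
Incumbent's best replies: X→Aggressive; Y→Soft; Z→Aggressive.
Entrant's best replies: Soft→X; Moderate→X; Aggressive→Z.
Only (Aggressive, Z) has each player best-responding; Nash payoffs (9, 8).
Incumbent's commitment gain: 10 − 9 = 1.

1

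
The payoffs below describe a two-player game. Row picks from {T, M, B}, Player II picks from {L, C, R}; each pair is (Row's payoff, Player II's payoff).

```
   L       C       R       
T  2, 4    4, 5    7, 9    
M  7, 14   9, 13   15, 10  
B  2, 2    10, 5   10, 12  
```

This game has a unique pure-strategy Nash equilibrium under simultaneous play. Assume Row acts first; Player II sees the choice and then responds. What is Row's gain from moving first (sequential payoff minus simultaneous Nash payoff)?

Player II best-responds to each possible Row move:
- T: Player II compares 4, 5, 9 and picks R; Row would get 7.
- M: Player II compares 14, 13, 10 and picks L; Row would get 7.
- B: Player II compares 2, 5, 12 and picks R; Row would get 10.
Row's induced payoffs are 7, 7, 10, so Row commits to B. Subgame-perfect outcome: (B, R) with payoffs (10, 12).
For the simultaneous game, intersect best replies.
Row's best replies: L→M; C→B; R→M.
Player II's best replies: T→R; M→L; B→R.
The unique mutual best reply is (M, L), giving (7, 14).
Row's commitment gain: 10 − 7 = 3.

3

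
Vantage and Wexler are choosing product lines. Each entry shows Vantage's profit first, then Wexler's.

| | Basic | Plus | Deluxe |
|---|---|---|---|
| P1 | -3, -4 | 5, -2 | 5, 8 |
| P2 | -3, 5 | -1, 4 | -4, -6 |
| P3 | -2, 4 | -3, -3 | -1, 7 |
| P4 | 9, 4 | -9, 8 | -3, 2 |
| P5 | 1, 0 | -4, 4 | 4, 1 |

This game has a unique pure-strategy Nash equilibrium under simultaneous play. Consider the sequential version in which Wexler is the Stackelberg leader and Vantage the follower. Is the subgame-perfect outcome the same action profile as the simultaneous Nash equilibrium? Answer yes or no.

yes

Solve by backward induction (Wexler leads).
- Basic: Vantage compares -3, -3, -2, 9, 1 and picks P4; Wexler would get 4.
- Plus: Vantage compares 5, -1, -3, -9, -4 and picks P1; Wexler would get -2.
- Deluxe: Vantage compares 5, -4, -1, -3, 4 and picks P1; Wexler would get 8.
Wexler's induced payoffs are 4, -2, 8, so Wexler commits to Deluxe. Subgame-perfect outcome: (P1, Deluxe) with payoffs (5, 8).
Under simultaneous play:
Vantage's best replies: Basic→P4; Plus→P1; Deluxe→P1.
Wexler's best replies: P1→Deluxe; P2→Basic; P3→Deluxe; P4→Plus; P5→Plus.
Only (P1, Deluxe) has each player best-responding; Nash payoffs (5, 8).
Sequential outcome (P1, Deluxe) coincides with the Nash profile (P1, Deluxe).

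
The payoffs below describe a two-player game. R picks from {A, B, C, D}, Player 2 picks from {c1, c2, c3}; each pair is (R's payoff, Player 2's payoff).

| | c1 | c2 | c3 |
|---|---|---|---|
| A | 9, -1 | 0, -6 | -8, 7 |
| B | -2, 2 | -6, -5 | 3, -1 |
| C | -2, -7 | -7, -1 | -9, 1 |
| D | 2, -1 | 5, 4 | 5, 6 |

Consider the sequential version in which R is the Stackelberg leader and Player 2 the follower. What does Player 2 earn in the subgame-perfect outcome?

6

Work backward from Player 2's decision.
- A: Player 2 compares -1, -6, 7 and picks c3; R would get -8.
- B: Player 2 compares 2, -5, -1 and picks c1; R would get -2.
- C: Player 2 compares -7, -1, 1 and picks c3; R would get -9.
- D: Player 2 compares -1, 4, 6 and picks c3; R would get 5.
R's induced payoffs are -8, -2, -9, 5, so R commits to D. Subgame-perfect outcome: (D, c3) with payoffs (5, 6).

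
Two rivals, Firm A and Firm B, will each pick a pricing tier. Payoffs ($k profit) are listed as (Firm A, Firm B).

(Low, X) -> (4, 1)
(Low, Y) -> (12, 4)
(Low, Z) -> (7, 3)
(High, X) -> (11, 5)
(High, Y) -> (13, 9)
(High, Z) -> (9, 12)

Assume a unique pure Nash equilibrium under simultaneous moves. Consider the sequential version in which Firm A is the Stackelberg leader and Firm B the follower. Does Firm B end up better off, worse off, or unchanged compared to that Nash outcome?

Work backward from Firm B's decision.
- Low: Firm B compares 1, 4, 3 and picks Y; Firm A would get 12.
- High: Firm B compares 5, 9, 12 and picks Z; Firm A would get 9.
Among 12, 9, the best is 12 at Low. Subgame-perfect outcome: (Low, Y) with payoffs (12, 4).
For the simultaneous game, intersect best replies.
Firm A's best replies: X→High; Y→High; Z→High.
Firm B's best replies: Low→Y; High→Z.
Only (High, Z) has each player best-responding; Nash payoffs (9, 12).
Firm B earns 4 sequentially versus 12 at the Nash outcome: worse off.

worse off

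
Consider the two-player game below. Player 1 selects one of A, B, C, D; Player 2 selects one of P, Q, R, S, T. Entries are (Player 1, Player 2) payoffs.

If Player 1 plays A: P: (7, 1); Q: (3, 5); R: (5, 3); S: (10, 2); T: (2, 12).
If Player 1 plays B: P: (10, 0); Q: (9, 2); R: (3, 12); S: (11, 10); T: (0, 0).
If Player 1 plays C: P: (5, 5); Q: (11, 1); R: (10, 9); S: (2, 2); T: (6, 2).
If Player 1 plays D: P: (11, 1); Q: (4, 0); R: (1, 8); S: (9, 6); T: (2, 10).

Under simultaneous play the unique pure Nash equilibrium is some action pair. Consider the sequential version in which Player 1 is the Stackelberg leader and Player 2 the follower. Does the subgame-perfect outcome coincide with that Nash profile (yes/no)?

yes

Backward induction with Player 1 moving first.
- A: BR = T, leader payoff 2.
- B: BR = R, leader payoff 3.
- C: BR = R, leader payoff 10.
- D: BR = T, leader payoff 2.
Player 1's induced payoffs are 2, 3, 10, 2, so Player 1 commits to C. Subgame-perfect outcome: (C, R) with payoffs (10, 9).
Now find the simultaneous Nash equilibrium.
Player 1's best replies: P→D; Q→C; R→C; S→B; T→C.
Player 2's best replies: A→T; B→R; C→R; D→T.
Only (C, R) has each player best-responding; Nash payoffs (10, 9).
Sequential outcome (C, R) coincides with the Nash profile (C, R).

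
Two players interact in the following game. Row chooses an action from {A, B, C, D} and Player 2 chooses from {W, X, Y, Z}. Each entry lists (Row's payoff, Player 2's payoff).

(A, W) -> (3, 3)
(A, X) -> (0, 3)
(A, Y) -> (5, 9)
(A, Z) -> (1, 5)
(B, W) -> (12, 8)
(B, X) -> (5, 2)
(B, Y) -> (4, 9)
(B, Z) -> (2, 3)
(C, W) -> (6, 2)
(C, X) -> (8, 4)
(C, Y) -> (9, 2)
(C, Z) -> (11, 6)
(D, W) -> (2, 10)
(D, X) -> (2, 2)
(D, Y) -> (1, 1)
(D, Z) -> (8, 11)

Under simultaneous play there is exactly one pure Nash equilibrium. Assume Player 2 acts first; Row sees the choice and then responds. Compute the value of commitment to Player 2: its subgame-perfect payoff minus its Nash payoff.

Solve by backward induction (Player 2 leads).
- W → Row plays B (best of 3, 12, 6, 2); Player 2 gets 8.
- X → Row plays C (best of 0, 5, 8, 2); Player 2 gets 4.
- Y → Row plays C (best of 5, 4, 9, 1); Player 2 gets 2.
- Z → Row plays C (best of 1, 2, 11, 8); Player 2 gets 6.
Maximizing over 8, 4, 2, 6, Player 2 chooses W. Subgame-perfect outcome: (B, W) with payoffs (12, 8).
Now find the simultaneous Nash equilibrium.
Row's best replies: W→B; X→C; Y→C; Z→C.
Player 2's best replies: A→Y; B→Y; C→Z; D→Z.
Only (C, Z) has each player best-responding; Nash payoffs (11, 6).
Player 2's commitment gain: 8 − 6 = 2.

2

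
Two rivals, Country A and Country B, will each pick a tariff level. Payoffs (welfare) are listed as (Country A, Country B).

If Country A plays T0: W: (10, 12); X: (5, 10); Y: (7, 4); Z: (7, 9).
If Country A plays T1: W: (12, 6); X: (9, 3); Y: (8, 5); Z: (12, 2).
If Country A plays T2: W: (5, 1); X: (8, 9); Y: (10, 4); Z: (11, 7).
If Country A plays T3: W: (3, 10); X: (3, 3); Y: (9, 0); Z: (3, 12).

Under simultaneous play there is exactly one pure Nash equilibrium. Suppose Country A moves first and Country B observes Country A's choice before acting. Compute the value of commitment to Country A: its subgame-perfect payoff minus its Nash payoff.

Country B best-responds to each possible Country A move:
- T0: BR = W, leader payoff 10.
- T1: BR = W, leader payoff 12.
- T2: BR = X, leader payoff 8.
- T3: BR = Z, leader payoff 3.
Maximizing over 10, 12, 8, 3, Country A chooses T1. Subgame-perfect outcome: (T1, W) with payoffs (12, 6).
Under simultaneous play:
Country A's best replies: W→T1; X→T1; Y→T2; Z→T1.
Country B's best replies: T0→W; T1→W; T2→X; T3→Z.
The unique mutual best reply is (T1, W), giving (12, 6).
Country A's commitment gain: 12 − 12 = 0.

0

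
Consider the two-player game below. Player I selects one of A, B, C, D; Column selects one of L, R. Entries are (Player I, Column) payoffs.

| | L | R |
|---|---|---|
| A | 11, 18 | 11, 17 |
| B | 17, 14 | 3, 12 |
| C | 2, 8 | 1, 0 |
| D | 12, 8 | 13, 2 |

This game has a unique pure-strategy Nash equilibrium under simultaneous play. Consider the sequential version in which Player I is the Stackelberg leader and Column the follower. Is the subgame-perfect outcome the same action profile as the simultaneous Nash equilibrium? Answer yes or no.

Solve by backward induction (Player I leads).
- A: Column compares 18, 17 and picks L; Player I would get 11.
- B: Column compares 14, 12 and picks L; Player I would get 17.
- C: Column compares 8, 0 and picks L; Player I would get 2.
- D: Column compares 8, 2 and picks L; Player I would get 12.
Player I's induced payoffs are 11, 17, 2, 12, so Player I commits to B. Subgame-perfect outcome: (B, L) with payoffs (17, 14).
For the simultaneous game, intersect best replies.
Player I's best replies: L→B; R→D.
Column's best replies: A→L; B→L; C→L; D→L.
The unique mutual best reply is (B, L), giving (17, 14).
Sequential outcome (B, L) coincides with the Nash profile (B, L).

yes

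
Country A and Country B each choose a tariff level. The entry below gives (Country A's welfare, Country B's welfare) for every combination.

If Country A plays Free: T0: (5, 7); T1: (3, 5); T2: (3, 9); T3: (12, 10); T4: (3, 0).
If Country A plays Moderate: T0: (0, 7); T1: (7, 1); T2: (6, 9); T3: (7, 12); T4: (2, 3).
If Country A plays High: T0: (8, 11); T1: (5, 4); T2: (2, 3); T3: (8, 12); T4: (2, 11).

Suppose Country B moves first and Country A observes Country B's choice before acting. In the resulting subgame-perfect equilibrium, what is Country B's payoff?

11

Country A best-responds to each possible Country B move:
- T0 → Country A plays High (best of 5, 0, 8); Country B gets 11.
- T1 → Country A plays Moderate (best of 3, 7, 5); Country B gets 1.
- T2 → Country A plays Moderate (best of 3, 6, 2); Country B gets 9.
- T3 → Country A plays Free (best of 12, 7, 8); Country B gets 10.
- T4 → Country A plays Free (best of 3, 2, 2); Country B gets 0.
Maximizing over 11, 1, 9, 10, 0, Country B chooses T0. Subgame-perfect outcome: (High, T0) with payoffs (8, 11).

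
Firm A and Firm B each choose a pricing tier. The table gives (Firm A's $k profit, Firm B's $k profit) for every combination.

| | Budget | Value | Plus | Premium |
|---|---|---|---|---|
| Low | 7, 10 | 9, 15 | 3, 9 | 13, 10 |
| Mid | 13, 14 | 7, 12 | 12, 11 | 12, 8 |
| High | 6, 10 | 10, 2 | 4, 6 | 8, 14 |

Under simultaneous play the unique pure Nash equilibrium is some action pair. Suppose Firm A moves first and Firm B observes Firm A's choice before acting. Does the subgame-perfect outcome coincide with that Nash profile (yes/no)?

yes

Firm B best-responds to each possible Firm A move:
- Low: BR = Value, leader payoff 9.
- Mid: BR = Budget, leader payoff 13.
- High: BR = Premium, leader payoff 8.
Firm A's induced payoffs are 9, 13, 8, so Firm A commits to Mid. Subgame-perfect outcome: (Mid, Budget) with payoffs (13, 14).
Now find the simultaneous Nash equilibrium.
Firm A's best replies: Budget→Mid; Value→High; Plus→Mid; Premium→Low.
Firm B's best replies: Low→Value; Mid→Budget; High→Premium.
The unique mutual best reply is (Mid, Budget), giving (13, 14).
Sequential outcome (Mid, Budget) coincides with the Nash profile (Mid, Budget).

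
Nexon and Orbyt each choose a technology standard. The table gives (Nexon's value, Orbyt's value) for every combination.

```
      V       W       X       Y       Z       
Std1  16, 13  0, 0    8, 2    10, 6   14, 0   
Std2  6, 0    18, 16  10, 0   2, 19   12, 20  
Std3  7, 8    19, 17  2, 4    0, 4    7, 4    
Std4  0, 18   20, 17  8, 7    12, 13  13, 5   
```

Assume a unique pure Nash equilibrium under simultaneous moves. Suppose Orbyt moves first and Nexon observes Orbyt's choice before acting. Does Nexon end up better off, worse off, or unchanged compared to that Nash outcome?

Nexon best-responds to each possible Orbyt move:
- V: BR = Std1, leader payoff 13.
- W: BR = Std4, leader payoff 17.
- X: BR = Std2, leader payoff 0.
- Y: BR = Std4, leader payoff 13.
- Z: BR = Std1, leader payoff 0.
Orbyt's induced payoffs are 13, 17, 0, 13, 0, so Orbyt commits to W. Subgame-perfect outcome: (Std4, W) with payoffs (20, 17).
Under simultaneous play:
Nexon's best replies: V→Std1; W→Std4; X→Std2; Y→Std4; Z→Std1.
Orbyt's best replies: Std1→V; Std2→Z; Std3→W; Std4→V.
Only (Std1, V) has each player best-responding; Nash payoffs (16, 13).
Nexon earns 20 sequentially versus 16 at the Nash outcome: better off.

better off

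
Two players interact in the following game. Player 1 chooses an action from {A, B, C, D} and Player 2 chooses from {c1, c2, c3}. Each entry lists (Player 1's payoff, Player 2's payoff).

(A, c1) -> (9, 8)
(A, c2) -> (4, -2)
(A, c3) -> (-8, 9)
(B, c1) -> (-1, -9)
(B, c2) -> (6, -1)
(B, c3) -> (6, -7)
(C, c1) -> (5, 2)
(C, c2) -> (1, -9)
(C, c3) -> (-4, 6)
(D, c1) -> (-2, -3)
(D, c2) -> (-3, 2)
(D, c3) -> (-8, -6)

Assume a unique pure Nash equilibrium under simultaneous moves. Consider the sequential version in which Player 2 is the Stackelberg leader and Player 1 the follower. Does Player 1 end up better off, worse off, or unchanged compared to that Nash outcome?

better off

Player 1 best-responds to each possible Player 2 move:
- c1: BR = A, leader payoff 8.
- c2: BR = B, leader payoff -1.
- c3: BR = B, leader payoff -7.
Player 2's induced payoffs are 8, -1, -7, so Player 2 commits to c1. Subgame-perfect outcome: (A, c1) with payoffs (9, 8).
Under simultaneous play:
Player 1's best replies: c1→A; c2→B; c3→B.
Player 2's best replies: A→c3; B→c2; C→c3; D→c2.
Only (B, c2) has each player best-responding; Nash payoffs (6, -1).
Player 1 earns 9 sequentially versus 6 at the Nash outcome: better off.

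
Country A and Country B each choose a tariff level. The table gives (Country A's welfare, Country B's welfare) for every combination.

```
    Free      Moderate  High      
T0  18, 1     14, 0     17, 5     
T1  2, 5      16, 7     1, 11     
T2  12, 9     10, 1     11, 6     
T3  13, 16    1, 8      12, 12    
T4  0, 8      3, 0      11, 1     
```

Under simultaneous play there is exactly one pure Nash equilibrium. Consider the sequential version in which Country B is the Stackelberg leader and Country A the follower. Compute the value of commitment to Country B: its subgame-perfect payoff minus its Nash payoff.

Country A best-responds to each possible Country B move:
- Free → Country A plays T0 (best of 18, 2, 12, 13, 0); Country B gets 1.
- Moderate → Country A plays T1 (best of 14, 16, 10, 1, 3); Country B gets 7.
- High → Country A plays T0 (best of 17, 1, 11, 12, 11); Country B gets 5.
Country B's induced payoffs are 1, 7, 5, so Country B commits to Moderate. Subgame-perfect outcome: (T1, Moderate) with payoffs (16, 7).
Under simultaneous play:
Country A's best replies: Free→T0; Moderate→T1; High→T0.
Country B's best replies: T0→High; T1→High; T2→Free; T3→Free; T4→Free.
Only (T0, High) has each player best-responding; Nash payoffs (17, 5).
Country B's commitment gain: 7 − 5 = 2.

2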